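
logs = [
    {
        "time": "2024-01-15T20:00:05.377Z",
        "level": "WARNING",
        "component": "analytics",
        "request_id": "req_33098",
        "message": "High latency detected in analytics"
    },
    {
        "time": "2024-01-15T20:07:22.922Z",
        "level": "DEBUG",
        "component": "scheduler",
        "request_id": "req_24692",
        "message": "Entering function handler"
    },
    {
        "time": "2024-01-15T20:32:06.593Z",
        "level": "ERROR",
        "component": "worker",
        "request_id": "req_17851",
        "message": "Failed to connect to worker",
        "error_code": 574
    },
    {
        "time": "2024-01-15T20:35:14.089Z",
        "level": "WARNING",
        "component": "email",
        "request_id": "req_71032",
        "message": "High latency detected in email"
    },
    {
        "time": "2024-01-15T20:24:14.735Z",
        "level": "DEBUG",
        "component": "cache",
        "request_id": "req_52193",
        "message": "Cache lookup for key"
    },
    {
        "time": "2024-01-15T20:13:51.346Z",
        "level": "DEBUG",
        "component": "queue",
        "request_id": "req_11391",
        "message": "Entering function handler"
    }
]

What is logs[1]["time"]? "2024-01-15T20:07:22.922Z"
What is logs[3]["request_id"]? "req_71032"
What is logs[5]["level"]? "DEBUG"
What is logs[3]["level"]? "WARNING"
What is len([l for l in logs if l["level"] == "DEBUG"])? 3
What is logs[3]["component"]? "email"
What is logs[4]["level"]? "DEBUG"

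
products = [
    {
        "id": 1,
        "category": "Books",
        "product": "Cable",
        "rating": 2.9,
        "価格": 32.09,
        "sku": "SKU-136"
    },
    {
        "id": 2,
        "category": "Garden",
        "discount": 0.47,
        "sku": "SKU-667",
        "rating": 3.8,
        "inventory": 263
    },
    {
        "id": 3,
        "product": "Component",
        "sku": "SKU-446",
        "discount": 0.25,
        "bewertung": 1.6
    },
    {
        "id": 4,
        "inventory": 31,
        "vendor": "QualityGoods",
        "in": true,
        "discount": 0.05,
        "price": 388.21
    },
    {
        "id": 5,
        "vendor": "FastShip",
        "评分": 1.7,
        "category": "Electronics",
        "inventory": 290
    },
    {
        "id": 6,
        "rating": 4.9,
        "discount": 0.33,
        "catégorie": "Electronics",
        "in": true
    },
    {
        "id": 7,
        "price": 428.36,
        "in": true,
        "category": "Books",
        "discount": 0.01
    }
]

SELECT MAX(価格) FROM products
32.09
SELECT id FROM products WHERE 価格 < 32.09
[]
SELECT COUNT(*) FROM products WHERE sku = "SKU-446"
1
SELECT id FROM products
[1, 2, 3, 4, 5, 6, 7]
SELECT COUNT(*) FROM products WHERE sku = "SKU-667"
1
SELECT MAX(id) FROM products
7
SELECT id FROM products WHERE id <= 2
[1, 2]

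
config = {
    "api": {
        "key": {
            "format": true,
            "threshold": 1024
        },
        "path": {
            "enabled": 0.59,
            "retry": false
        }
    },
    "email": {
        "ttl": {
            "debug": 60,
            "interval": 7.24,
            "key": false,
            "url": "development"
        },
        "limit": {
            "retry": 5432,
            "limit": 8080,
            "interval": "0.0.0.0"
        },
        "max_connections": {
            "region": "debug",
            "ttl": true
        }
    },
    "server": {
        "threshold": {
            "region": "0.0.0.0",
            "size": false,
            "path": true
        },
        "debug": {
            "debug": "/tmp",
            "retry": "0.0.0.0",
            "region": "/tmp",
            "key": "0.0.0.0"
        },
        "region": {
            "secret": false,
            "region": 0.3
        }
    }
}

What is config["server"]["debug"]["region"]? "/tmp"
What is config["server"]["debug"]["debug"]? "/tmp"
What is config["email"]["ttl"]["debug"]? 60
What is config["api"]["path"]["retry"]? False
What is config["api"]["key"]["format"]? True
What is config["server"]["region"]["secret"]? False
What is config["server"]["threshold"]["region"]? "0.0.0.0"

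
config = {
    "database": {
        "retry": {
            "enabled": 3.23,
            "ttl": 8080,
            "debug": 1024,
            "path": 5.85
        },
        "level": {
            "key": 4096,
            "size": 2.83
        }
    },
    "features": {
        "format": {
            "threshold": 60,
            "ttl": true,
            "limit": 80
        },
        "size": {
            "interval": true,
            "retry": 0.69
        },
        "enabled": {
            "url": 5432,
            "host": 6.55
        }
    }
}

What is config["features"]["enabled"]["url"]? 5432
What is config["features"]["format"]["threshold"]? 60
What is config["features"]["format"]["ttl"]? True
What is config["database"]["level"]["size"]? 2.83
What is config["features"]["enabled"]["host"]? 6.55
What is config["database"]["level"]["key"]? 4096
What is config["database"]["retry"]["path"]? 5.85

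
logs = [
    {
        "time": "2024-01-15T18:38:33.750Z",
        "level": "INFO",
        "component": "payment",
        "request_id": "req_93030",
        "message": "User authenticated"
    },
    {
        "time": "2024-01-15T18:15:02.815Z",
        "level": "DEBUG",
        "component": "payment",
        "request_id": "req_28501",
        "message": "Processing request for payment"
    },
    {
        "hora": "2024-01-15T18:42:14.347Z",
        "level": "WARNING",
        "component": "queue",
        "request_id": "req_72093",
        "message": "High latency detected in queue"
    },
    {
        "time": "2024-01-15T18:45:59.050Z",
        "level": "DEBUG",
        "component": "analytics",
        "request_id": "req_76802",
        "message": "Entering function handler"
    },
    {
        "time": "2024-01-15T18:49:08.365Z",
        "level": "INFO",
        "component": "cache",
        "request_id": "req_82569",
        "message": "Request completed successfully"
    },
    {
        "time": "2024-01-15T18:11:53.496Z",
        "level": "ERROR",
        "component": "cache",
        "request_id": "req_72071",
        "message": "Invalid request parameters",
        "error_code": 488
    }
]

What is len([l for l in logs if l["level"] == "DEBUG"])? 2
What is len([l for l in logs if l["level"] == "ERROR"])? 1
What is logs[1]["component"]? "payment"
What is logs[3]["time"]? "2024-01-15T18:45:59.050Z"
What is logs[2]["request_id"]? "req_72093"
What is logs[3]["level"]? "DEBUG"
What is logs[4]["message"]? "Request completed successfully"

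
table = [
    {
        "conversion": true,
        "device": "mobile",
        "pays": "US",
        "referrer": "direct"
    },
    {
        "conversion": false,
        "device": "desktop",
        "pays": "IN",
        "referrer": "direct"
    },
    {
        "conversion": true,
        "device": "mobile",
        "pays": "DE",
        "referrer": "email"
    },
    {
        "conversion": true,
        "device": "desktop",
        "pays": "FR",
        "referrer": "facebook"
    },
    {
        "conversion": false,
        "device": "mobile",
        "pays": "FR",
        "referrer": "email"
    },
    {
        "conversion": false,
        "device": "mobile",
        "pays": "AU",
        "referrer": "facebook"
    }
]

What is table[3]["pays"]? "FR"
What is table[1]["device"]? "desktop"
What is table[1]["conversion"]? False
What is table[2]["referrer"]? "email"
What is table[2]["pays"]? "DE"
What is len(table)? 6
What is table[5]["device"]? "mobile"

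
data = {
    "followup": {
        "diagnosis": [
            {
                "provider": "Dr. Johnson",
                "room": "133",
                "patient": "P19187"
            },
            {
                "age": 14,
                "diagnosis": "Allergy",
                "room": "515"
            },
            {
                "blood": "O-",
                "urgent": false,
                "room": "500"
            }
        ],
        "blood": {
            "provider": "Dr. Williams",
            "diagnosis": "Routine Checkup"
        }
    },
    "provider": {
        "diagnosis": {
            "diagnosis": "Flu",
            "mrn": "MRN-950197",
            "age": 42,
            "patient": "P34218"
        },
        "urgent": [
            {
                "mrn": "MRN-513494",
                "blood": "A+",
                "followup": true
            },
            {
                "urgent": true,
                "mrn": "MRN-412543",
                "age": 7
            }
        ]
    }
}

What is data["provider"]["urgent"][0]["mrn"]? "MRN-513494"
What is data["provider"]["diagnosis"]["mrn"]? "MRN-950197"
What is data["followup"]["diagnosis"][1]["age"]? 14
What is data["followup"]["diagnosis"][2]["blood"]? "O-"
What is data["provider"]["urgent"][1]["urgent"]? True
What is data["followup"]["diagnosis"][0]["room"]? "133"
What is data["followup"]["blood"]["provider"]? "Dr. Williams"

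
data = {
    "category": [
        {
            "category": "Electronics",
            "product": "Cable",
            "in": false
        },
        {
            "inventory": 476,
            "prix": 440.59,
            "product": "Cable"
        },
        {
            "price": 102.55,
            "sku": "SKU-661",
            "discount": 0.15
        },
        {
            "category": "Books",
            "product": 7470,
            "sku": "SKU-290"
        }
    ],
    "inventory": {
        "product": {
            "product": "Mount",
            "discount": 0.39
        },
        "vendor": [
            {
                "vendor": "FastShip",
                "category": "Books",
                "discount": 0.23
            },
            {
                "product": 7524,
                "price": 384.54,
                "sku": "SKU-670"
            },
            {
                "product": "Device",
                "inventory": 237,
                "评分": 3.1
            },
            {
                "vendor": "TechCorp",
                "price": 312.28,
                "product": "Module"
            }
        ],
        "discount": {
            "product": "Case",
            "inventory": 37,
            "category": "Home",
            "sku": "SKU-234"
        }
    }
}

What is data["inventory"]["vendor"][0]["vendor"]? "FastShip"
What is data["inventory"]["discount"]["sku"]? "SKU-234"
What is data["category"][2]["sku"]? "SKU-661"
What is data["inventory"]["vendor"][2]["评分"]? 3.1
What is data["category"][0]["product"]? "Cable"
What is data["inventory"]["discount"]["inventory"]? 37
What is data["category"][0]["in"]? False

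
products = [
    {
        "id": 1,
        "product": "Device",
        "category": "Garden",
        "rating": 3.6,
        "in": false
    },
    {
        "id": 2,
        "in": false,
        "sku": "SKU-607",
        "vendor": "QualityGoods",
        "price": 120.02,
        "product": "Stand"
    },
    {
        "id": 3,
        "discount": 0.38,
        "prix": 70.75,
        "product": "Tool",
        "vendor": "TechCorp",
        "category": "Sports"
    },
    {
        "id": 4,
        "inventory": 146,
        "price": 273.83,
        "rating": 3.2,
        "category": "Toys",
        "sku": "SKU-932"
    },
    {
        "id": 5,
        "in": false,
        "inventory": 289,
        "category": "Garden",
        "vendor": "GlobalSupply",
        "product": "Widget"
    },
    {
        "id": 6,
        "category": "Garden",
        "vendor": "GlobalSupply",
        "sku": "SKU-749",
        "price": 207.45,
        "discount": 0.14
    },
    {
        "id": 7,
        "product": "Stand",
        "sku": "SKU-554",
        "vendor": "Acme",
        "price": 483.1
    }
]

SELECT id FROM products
[1, 2, 3, 4, 5, 6, 7]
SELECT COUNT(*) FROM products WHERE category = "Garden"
3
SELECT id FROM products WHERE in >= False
[1, 2, 5]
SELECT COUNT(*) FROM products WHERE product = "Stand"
2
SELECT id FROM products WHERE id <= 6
[1, 2, 3, 4, 5, 6]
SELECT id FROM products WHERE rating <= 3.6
[1, 4]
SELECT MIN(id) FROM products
1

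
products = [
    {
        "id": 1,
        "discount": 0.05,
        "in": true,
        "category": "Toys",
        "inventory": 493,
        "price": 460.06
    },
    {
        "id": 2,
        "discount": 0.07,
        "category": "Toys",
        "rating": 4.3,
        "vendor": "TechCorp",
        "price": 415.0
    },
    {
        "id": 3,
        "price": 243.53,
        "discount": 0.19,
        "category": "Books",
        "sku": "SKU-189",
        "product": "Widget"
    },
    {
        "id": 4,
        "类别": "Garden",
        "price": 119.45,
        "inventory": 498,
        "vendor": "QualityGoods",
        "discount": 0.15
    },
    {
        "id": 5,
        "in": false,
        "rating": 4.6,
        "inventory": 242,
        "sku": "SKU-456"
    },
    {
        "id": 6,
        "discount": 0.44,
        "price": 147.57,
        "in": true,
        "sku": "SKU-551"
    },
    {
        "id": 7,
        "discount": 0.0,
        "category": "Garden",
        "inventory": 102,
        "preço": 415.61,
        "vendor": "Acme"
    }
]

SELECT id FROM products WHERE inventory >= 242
[1, 4, 5]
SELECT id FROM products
[1, 2, 3, 4, 5, 6, 7]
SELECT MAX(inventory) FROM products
498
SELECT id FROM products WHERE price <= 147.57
[4, 6]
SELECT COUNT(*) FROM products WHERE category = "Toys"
2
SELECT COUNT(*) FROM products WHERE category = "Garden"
1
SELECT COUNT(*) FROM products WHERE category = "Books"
1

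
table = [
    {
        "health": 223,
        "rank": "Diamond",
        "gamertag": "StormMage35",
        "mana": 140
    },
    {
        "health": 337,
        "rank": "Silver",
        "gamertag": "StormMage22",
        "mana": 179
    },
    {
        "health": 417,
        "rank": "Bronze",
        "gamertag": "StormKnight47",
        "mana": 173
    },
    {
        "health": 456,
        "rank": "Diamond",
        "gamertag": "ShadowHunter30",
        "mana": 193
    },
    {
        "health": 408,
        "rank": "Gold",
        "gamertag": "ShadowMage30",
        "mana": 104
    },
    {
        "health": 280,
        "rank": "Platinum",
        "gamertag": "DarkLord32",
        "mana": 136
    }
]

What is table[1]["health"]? 337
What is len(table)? 6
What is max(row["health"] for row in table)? 456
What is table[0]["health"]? 223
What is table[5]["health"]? 280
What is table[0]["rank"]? "Diamond"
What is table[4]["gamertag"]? "ShadowMage30"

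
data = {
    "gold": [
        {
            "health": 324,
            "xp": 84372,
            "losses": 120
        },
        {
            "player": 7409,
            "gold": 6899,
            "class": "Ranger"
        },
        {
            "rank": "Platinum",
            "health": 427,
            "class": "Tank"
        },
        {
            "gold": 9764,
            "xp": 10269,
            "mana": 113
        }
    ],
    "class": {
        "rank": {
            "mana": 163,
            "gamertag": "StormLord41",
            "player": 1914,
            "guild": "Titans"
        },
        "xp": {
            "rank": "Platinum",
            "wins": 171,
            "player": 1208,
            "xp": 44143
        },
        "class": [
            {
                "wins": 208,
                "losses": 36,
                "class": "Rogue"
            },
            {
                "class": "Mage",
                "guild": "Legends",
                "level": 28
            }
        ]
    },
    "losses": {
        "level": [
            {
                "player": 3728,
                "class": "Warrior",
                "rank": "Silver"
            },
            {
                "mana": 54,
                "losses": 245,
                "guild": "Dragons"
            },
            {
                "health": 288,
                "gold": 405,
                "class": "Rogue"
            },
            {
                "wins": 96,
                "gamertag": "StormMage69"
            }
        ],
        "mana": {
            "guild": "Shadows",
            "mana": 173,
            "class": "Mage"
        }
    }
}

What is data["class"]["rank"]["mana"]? 163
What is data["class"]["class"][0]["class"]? "Rogue"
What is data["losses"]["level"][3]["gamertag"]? "StormMage69"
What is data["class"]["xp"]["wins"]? 171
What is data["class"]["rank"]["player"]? 1914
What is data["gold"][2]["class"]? "Tank"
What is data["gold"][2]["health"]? 427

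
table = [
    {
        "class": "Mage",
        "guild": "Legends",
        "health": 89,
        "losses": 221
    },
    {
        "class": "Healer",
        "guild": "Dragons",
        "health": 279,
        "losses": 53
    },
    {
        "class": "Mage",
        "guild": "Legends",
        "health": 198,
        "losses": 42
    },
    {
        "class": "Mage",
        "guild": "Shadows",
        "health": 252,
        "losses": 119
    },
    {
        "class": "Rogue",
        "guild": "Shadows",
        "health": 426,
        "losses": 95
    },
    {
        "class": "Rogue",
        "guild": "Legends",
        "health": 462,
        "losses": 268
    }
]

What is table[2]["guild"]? "Legends"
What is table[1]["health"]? 279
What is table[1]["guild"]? "Dragons"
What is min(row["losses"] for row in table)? 42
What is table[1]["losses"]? 53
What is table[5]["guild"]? "Legends"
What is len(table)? 6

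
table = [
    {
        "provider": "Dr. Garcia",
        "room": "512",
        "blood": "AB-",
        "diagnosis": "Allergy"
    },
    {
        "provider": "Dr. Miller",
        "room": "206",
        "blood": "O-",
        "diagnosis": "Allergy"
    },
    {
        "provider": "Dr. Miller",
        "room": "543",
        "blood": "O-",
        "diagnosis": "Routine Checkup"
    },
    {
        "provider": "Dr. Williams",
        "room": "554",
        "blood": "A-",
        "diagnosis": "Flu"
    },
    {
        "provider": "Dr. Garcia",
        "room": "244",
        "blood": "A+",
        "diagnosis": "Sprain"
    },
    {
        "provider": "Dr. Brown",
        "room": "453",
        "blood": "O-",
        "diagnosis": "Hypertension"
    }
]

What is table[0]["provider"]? "Dr. Garcia"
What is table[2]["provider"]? "Dr. Miller"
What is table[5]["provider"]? "Dr. Brown"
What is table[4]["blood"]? "A+"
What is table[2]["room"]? "543"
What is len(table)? 6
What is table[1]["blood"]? "O-"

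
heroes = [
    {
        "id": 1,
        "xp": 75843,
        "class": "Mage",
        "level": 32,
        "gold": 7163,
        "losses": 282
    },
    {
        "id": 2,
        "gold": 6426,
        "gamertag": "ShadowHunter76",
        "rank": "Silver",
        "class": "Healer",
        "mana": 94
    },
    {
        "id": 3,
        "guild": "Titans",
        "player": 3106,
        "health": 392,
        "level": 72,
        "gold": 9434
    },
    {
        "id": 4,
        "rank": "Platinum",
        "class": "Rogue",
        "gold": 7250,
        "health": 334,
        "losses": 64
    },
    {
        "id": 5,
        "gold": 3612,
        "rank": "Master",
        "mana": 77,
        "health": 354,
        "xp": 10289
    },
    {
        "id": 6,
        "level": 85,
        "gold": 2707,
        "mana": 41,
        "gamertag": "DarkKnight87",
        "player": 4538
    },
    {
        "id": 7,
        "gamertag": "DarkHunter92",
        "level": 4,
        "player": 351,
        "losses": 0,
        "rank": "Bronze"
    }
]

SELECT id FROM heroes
[1, 2, 3, 4, 5, 6, 7]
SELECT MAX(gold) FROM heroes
9434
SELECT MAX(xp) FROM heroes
75843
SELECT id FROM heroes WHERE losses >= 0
[1, 4, 7]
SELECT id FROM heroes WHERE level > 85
[]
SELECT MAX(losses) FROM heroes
282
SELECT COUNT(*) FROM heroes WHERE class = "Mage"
1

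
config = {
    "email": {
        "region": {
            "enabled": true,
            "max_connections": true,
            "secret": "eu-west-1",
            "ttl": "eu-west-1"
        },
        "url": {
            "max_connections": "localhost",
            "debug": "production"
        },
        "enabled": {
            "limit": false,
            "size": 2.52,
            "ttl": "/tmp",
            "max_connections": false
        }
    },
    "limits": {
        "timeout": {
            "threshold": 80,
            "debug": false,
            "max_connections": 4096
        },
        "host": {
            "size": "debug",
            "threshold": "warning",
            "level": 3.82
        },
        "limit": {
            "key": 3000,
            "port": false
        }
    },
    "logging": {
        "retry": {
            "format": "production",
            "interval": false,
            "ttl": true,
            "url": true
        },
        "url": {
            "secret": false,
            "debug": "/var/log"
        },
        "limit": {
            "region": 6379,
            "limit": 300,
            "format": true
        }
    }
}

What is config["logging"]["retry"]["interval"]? False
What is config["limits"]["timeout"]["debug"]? False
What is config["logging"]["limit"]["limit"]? 300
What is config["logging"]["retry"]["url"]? True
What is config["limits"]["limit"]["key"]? 3000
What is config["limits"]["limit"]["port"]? False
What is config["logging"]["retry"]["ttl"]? True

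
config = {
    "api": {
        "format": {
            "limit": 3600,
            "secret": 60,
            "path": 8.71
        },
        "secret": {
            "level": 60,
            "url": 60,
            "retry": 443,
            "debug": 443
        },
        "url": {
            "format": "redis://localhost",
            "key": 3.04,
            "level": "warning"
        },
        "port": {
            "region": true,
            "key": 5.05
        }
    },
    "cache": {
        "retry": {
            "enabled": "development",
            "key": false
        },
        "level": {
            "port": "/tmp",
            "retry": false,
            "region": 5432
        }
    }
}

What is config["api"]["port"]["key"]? 5.05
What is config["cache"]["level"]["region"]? 5432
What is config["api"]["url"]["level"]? "warning"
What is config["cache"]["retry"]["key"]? False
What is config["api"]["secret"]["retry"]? 443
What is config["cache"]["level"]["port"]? "/tmp"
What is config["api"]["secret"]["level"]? 60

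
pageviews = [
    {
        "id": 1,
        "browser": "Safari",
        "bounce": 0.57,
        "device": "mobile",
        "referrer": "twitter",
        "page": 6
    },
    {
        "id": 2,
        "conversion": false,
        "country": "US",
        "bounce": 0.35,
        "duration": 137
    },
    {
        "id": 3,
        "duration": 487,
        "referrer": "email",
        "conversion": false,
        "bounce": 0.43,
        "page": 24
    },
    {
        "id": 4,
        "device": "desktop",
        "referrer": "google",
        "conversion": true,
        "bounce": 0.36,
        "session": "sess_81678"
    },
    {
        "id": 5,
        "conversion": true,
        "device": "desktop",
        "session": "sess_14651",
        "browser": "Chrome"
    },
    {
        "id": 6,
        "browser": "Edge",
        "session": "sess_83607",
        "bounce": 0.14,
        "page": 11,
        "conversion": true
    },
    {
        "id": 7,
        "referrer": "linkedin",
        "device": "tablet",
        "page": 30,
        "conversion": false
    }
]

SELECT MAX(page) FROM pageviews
30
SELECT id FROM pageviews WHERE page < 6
[]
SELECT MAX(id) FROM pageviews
7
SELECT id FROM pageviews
[1, 2, 3, 4, 5, 6, 7]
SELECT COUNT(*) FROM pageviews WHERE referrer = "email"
1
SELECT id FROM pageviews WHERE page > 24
[7]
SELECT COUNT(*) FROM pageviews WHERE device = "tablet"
1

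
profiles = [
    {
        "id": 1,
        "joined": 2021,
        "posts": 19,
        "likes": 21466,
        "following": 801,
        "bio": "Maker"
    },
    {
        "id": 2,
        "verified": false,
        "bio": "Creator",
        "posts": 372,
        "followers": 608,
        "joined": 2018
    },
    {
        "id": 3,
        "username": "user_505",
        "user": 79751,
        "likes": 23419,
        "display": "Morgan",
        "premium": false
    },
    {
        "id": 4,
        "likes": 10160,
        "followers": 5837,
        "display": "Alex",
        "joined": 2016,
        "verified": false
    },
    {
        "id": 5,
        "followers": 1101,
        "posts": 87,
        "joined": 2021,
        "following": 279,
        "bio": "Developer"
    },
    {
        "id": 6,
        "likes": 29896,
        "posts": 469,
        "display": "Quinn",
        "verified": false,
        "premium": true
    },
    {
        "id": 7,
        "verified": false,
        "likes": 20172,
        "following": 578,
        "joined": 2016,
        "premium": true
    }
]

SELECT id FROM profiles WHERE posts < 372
[1, 5]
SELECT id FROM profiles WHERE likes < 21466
[4, 7]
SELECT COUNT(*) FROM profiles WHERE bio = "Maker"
1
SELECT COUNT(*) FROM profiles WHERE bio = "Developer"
1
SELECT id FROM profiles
[1, 2, 3, 4, 5, 6, 7]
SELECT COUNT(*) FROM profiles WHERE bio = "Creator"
1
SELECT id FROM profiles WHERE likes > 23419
[6]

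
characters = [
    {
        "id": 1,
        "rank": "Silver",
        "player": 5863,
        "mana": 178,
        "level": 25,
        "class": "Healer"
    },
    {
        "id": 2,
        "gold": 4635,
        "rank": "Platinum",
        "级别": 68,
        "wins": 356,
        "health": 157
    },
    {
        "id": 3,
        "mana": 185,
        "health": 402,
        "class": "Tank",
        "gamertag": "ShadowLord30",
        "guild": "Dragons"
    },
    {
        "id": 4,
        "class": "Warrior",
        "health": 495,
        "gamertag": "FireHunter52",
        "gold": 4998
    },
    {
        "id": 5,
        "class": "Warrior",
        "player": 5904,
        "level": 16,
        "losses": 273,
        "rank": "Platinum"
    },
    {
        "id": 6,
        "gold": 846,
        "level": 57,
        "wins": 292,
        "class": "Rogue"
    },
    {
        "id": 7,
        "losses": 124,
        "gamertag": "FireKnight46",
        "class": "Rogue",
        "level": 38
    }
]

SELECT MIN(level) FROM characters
16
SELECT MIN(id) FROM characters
1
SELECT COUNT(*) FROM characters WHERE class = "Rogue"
2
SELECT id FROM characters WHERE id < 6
[1, 2, 3, 4, 5]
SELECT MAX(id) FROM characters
7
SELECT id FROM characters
[1, 2, 3, 4, 5, 6, 7]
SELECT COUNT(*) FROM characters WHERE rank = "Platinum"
2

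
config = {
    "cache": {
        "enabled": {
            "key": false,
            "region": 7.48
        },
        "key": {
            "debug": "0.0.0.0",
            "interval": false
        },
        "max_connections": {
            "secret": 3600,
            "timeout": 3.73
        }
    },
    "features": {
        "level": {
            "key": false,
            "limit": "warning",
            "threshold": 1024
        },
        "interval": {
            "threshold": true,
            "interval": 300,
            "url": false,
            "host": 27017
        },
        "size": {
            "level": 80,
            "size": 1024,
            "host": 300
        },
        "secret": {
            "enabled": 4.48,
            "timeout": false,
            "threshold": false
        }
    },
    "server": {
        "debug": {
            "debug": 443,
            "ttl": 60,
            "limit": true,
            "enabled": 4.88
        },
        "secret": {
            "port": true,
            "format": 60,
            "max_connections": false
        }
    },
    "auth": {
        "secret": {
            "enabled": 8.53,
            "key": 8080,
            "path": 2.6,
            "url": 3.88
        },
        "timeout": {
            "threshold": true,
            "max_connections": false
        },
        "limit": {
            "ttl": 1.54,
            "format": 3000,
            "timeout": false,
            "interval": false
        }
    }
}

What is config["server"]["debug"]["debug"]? 443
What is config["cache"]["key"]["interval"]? False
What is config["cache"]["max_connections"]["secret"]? 3600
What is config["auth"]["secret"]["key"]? 8080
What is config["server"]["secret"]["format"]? 60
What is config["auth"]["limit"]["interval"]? False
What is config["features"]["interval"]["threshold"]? True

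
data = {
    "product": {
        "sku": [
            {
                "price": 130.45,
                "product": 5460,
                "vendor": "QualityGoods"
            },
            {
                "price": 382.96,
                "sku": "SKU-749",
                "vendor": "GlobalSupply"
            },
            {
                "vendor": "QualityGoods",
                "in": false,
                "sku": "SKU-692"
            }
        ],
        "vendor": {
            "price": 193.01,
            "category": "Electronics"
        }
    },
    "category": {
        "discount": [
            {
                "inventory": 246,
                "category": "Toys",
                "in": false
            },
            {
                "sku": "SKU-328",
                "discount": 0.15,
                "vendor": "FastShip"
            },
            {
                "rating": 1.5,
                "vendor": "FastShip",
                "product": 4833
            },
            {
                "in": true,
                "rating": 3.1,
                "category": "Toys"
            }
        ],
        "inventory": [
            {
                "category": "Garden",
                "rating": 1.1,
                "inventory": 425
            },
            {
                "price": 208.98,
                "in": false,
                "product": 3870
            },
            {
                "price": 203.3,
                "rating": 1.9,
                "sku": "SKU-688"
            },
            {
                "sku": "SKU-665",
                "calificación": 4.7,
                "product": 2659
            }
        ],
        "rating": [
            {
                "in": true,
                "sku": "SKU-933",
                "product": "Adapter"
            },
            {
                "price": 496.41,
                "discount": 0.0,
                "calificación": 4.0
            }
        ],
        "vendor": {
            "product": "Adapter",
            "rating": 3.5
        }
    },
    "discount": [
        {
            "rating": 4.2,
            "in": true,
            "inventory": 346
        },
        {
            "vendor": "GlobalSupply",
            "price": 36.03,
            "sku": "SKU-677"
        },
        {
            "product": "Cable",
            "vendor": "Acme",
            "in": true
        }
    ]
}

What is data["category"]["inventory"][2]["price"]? 203.3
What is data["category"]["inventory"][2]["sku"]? "SKU-688"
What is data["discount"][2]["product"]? "Cable"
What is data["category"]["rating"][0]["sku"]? "SKU-933"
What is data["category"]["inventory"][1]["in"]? False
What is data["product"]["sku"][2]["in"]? False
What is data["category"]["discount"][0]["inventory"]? 246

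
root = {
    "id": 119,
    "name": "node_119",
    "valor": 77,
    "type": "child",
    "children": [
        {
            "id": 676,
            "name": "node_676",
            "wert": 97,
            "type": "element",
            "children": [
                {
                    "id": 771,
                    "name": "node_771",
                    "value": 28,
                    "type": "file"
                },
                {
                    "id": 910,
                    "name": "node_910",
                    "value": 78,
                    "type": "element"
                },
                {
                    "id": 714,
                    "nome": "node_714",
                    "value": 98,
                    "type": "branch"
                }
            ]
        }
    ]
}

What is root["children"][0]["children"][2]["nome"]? "node_714"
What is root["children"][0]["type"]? "element"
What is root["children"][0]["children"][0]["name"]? "node_771"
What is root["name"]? "node_119"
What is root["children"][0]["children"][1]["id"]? 910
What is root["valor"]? 77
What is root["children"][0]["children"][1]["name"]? "node_910"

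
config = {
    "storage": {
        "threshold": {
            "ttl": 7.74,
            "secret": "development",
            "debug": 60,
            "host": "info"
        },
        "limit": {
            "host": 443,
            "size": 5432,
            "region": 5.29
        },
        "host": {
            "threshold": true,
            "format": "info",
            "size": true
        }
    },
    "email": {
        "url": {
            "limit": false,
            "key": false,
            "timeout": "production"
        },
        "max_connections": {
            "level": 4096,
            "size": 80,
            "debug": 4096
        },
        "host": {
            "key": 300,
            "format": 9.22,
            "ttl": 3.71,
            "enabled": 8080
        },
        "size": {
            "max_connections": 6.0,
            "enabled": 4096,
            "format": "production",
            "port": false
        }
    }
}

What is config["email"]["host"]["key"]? 300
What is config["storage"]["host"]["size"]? True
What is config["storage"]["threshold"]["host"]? "info"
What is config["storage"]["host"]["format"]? "info"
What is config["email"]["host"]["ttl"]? 3.71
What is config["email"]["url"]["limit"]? False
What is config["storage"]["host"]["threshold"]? True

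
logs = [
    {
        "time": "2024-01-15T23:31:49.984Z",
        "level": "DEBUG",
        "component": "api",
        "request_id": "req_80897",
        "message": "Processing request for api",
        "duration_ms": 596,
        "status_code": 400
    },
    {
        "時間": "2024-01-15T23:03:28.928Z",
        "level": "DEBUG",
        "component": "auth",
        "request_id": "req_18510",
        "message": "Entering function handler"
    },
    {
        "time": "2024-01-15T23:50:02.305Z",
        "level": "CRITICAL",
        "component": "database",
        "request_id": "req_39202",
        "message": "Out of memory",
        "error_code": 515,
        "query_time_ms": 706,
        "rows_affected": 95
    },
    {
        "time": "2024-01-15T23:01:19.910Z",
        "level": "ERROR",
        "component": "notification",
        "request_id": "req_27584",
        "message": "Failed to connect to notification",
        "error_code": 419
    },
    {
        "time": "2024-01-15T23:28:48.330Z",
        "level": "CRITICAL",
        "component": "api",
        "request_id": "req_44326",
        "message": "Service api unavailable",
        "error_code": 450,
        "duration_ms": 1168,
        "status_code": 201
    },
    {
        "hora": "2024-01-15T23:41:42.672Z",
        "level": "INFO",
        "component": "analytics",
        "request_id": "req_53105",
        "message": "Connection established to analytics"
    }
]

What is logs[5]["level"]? "INFO"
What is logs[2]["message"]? "Out of memory"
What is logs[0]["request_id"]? "req_80897"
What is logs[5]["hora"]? "2024-01-15T23:41:42.672Z"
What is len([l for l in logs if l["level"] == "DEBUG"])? 2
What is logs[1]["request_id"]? "req_18510"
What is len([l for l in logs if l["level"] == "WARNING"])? 0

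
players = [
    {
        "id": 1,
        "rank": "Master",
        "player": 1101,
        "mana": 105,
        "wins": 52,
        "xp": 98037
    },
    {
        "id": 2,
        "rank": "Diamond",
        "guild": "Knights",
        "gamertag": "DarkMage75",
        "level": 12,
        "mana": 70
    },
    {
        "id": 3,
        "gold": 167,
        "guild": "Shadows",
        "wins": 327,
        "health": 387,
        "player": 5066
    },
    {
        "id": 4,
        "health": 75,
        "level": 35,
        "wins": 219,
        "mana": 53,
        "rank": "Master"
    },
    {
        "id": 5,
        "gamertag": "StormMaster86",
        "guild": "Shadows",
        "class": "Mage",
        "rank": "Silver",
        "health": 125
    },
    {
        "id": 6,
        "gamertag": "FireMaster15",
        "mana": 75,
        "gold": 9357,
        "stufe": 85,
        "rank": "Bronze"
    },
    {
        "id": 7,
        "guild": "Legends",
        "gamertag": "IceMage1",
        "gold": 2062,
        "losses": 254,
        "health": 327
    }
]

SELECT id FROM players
[1, 2, 3, 4, 5, 6, 7]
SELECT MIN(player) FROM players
1101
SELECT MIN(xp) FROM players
98037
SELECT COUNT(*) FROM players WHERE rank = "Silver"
1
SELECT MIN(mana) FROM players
53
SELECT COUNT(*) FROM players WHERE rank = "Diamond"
1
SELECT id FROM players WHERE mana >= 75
[1, 6]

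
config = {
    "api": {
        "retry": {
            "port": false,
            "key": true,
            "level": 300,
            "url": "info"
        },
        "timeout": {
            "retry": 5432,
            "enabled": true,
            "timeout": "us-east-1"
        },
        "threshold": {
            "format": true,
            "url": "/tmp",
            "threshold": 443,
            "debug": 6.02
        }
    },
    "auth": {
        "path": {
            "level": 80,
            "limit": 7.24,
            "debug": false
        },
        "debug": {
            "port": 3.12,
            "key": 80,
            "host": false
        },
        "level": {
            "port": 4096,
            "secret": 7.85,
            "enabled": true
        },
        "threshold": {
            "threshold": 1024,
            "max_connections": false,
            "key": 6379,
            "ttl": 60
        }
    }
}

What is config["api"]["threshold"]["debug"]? 6.02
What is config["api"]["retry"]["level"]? 300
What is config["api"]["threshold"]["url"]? "/tmp"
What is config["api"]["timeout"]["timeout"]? "us-east-1"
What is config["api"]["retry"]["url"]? "info"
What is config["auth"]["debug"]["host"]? False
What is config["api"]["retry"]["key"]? True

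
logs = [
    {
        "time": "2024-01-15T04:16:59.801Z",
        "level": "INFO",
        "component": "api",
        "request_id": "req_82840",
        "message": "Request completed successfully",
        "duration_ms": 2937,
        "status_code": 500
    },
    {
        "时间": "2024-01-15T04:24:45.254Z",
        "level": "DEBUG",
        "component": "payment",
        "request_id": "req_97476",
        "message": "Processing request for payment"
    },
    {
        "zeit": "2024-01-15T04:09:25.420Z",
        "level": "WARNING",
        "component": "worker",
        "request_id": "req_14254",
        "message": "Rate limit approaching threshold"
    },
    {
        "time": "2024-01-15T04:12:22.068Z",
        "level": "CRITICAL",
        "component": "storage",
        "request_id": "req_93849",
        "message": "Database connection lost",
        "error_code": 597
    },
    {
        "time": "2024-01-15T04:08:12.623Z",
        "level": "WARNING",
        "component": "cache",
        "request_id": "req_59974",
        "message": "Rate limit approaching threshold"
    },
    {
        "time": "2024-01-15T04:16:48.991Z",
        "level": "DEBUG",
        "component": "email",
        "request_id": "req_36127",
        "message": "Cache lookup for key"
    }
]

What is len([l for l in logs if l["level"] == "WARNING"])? 2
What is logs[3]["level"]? "CRITICAL"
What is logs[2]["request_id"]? "req_14254"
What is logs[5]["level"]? "DEBUG"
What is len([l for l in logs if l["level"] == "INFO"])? 1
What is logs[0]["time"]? "2024-01-15T04:16:59.801Z"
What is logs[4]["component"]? "cache"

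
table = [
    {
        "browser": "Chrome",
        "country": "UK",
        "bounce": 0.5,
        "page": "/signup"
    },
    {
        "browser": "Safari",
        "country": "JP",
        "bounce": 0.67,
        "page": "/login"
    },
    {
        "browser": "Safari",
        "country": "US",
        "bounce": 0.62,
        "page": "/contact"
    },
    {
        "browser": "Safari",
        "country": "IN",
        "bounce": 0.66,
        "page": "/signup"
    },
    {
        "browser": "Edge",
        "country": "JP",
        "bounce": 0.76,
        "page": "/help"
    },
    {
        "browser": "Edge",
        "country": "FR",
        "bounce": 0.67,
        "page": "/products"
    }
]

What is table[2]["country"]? "US"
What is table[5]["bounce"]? 0.67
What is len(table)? 6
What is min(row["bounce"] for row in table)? 0.5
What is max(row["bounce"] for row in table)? 0.76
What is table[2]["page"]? "/contact"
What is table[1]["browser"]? "Safari"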